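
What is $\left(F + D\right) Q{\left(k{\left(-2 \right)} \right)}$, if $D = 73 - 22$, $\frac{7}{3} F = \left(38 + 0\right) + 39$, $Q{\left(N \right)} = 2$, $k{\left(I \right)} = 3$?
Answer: $168$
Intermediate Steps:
$F = 33$ ($F = \frac{3 \left(\left(38 + 0\right) + 39\right)}{7} = \frac{3 \left(38 + 39\right)}{7} = \frac{3}{7} \cdot 77 = 33$)
$D = 51$
$\left(F + D\right) Q{\left(k{\left(-2 \right)} \right)} = \left(33 + 51\right) 2 = 84 \cdot 2 = 168$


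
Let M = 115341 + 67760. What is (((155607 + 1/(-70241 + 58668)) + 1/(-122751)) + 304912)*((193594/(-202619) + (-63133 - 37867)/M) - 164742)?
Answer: -1332835282971744604700739113932/17567931161961117879 ≈ -7.5867e+10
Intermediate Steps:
M = 183101
(((155607 + 1/(-70241 + 58668)) + 1/(-122751)) + 304912)*((193594/(-202619) + (-63133 - 37867)/M) - 164742) = (((155607 + 1/(-70241 + 58668)) + 1/(-122751)) + 304912)*((193594/(-202619) + (-63133 - 37867)/183101) - 164742) = (((155607 + 1/(-11573)) - 1/122751) + 304912)*((193594*(-1/202619) - 101000*1/183101) - 164742) = (((155607 - 1/11573) - 1/122751) + 304912)*((-193594/202619 - 101000/183101) - 164742) = ((1800839810/11573 - 1/122751) + 304912)*(-55911773994/37099741519 - 164742) = (221054887505737/1420597323 + 304912)*(-6111941529097092/37099741519) = (654212058456313/1420597323)*(-6111941529097092/37099741519) = -1332835282971744604700739113932/17567931161961117879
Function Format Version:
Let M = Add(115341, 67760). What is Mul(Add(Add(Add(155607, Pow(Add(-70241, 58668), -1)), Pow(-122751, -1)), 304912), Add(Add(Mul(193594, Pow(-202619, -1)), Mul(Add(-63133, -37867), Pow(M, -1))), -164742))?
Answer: Rational(-1332835282971744604700739113932, 17567931161961117879) ≈ -7.5867e+10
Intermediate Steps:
M = 183101
Mul(Add(Add(Add(155607, Pow(Add(-70241, 58668), -1)), Pow(-122751, -1)), 304912), Add(Add(Mul(193594, Pow(-202619, -1)), Mul(Add(-63133, -37867), Pow(M, -1))), -164742)) = Mul(Add(Add(Add(155607, Pow(Add(-70241, 58668), -1)), Pow(-122751, -1)), 304912), Add(Add(Mul(193594, Pow(-202619, -1)), Mul(Add(-63133, -37867), Pow(183101, -1))), -164742)) = Mul(Add(Add(Add(155607, Pow(-11573, -1)), Rational(-1, 122751)), 304912), Add(Add(Mul(193594, Rational(-1, 202619)), Mul(-101000, Rational(1, 183101))), -164742)) = Mul(Add(Add(Add(155607, Rational(-1, 11573)), Rational(-1, 122751)), 304912), Add(Add(Rational(-193594, 202619), Rational(-101000, 183101)), -164742)) = Mul(Add(Add(Rational(1800839810, 11573), Rational(-1, 122751)), 304912), Add(Rational(-55911773994, 37099741519), -164742)) = Mul(Add(Rational(221054887505737, 1420597323), 304912), Rational(-6111941529097092, 37099741519)) = Mul(Rational(654212058456313, 1420597323), Rational(-6111941529097092, 37099741519)) = Rational(-1332835282971744604700739113932, 17567931161961117879)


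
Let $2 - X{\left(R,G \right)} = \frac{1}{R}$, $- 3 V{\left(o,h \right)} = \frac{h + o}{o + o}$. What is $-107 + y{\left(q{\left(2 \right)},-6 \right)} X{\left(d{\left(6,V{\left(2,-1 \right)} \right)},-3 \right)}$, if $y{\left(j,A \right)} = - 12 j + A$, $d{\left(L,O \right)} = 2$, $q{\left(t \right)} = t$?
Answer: $-152$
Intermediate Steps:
$V{\left(o,h \right)} = - \frac{h + o}{6 o}$ ($V{\left(o,h \right)} = - \frac{\left(h + o\right) \frac{1}{o + o}}{3} = - \frac{\left(h + o\right) \frac{1}{2 o}}{3} = - \frac{\frac{1}{2} \frac{1}{o} \left(h + o\right)}{3} = - \frac{h + o}{6 o}$)
$X{\left(R,G \right)} = 2 - \frac{1}{R}$
$y{\left(j,A \right)} = A - 12 j$
$-107 + y{\left(q{\left(2 \right)},-6 \right)} X{\left(d{\left(6,V{\left(2,-1 \right)} \right)},-3 \right)} = -107 + \left(-6 - 24\right) \left(2 - \frac{1}{2}\right) = -107 - 30 \left(2 - \frac{1}{2}\right) = -107 - 45 = -152$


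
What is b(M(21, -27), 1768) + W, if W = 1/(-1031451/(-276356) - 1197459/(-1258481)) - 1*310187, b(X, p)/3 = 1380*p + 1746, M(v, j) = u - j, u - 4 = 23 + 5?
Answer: 11426641566920171521/1628986465335 ≈ 7.0146e+6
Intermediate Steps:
u = 32 (u = 4 + (23 + 5) = 4 + 28 = 32)
M(v, j) = 32 - j
b(X, p) = 5238 + 4140*p (b(X, p) = 3*(1380*p + 1746) = 3*(1746 + 1380*p) = 5238 + 4140*p)
W = -505290076934092409/1628986465335 (W = 1/(-1031451*(-1/276356) - 1197459*(-1/1258481)) - 310187 = 1/(1031451/276356 + 1197459/1258481) - 310187 = 1/(1628986465335/347788775236) - 310187 = 347788775236/1628986465335 - 310187 = -505290076934092409/1628986465335 ≈ -3.1019e+5)
b(M(21, -27), 1768) + W = (5238 + 4140*1768) - 505290076934092409/1628986465335 = (5238 + 7319520) - 505290076934092409/1628986465335 = 7324758 - 505290076934092409/1628986465335 = 11426641566920171521/1628986465335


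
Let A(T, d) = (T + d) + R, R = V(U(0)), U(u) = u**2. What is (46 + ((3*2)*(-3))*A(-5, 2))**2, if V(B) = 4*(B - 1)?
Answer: 29584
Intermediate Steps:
V(B) = -4 + 4*B (V(B) = 4*(-1 + B) = -4 + 4*B)
R = -4 (R = -4 + 4*0**2 = -4 + 4*0 = -4 + 0 = -4)
A(T, d) = -4 + T + d (A(T, d) = (T + d) - 4 = -4 + T + d)
(46 + ((3*2)*(-3))*A(-5, 2))**2 = (46 + ((3*2)*(-3))*(-4 - 5 + 2))**2 = (46 + (6*(-3))*(-7))**2 = (46 - 18*(-7))**2 = (46 + 126)**2 = 172**2 = 29584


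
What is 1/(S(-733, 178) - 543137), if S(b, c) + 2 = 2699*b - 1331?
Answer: -1/2522837 ≈ -3.9638e-7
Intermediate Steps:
S(b, c) = -1333 + 2699*b (S(b, c) = -2 + (2699*b - 1331) = -2 + (-1331 + 2699*b) = -1333 + 2699*b)
1/(S(-733, 178) - 543137) = 1/((-1333 + 2699*(-733)) - 543137) = 1/((-1333 - 1978367) - 543137) = 1/(-1979700 - 543137) = 1/(-2522837) = -1/2522837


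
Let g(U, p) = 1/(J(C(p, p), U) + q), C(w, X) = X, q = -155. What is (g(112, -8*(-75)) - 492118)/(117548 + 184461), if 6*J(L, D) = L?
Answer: -27066491/16610495 ≈ -1.6295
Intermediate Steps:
J(L, D) = L/6
g(U, p) = 1/(-155 + p/6) (g(U, p) = 1/(p/6 - 155) = 1/(-155 + p/6))
(g(112, -8*(-75)) - 492118)/(117548 + 184461) = (6/(-930 - 8*(-75)) - 492118)/(117548 + 184461) = (6/(-930 + 600) - 492118)/302009 = (6/(-330) - 492118)*(1/302009) = (6*(-1/330) - 492118)*(1/302009) = (-1/55 - 492118)*(1/302009) = -27066491/55*1/302009 = -27066491/16610495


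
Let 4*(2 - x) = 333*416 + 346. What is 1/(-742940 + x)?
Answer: -2/1555313 ≈ -1.2859e-6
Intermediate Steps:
x = -69433/2 (x = 2 - (333*416 + 346)/4 = 2 - (138528 + 346)/4 = 2 - 1/4*138874 = 2 - 69437/2 = -69433/2 ≈ -34717.)
1/(-742940 + x) = 1/(-742940 - 69433/2) = 1/(-1555313/2) = -2/1555313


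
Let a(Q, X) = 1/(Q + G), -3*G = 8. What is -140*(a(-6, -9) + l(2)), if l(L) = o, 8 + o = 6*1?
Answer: 3850/13 ≈ 296.15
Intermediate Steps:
G = -8/3 (G = -⅓*8 = -8/3 ≈ -2.6667)
a(Q, X) = 1/(-8/3 + Q) (a(Q, X) = 1/(Q - 8/3) = 1/(-8/3 + Q))
o = -2 (o = -8 + 6*1 = -8 + 6 = -2)
l(L) = -2
-140*(a(-6, -9) + l(2)) = -140*(3/(-8 + 3*(-6)) - 2) = -140*(3/(-8 - 18) - 2) = -140*(3/(-26) - 2) = -140*(3*(-1/26) - 2) = -140*(-3/26 - 2) = -140*(-55/26) = 3850/13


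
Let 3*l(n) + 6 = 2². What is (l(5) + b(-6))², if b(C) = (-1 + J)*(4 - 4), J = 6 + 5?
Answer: 4/9 ≈ 0.44444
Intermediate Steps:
J = 11
b(C) = 0 (b(C) = (-1 + 11)*(4 - 4) = 10*0 = 0)
l(n) = -⅔ (l(n) = -2 + (⅓)*2² = -2 + (⅓)*4 = -2 + 4/3 = -⅔)
(l(5) + b(-6))² = (-⅔ + 0)² = (-⅔)² = 4/9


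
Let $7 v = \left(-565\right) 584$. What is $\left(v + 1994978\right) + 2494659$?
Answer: $\frac{31097499}{7} \approx 4.4425 \cdot 10^{6}$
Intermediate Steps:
$v = - \frac{329960}{7}$ ($v = \frac{\left(-565\right) 584}{7} = \frac{1}{7} \left(-329960\right) = - \frac{329960}{7} \approx -47137.0$)
$\left(v + 1994978\right) + 2494659 = \left(- \frac{329960}{7} + 1994978\right) + 2494659 = \frac{13634886}{7} + 2494659 = \frac{31097499}{7}$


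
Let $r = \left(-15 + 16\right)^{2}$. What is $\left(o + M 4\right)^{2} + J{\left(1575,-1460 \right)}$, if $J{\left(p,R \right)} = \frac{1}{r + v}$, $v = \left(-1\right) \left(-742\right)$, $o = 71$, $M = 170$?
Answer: $\frac{419052744}{743} \approx 5.64 \cdot 10^{5}$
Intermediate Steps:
$r = 1$ ($r = 1^{2} = 1$)
$v = 742$
$J{\left(p,R \right)} = \frac{1}{743}$ ($J{\left(p,R \right)} = \frac{1}{1 + 742} = \frac{1}{743}$)
$\left(o + M 4\right)^{2} + J{\left(1575,-1460 \right)} = \left(71 + 170 \cdot 4\right)^{2} + \frac{1}{743} = \left(71 + 680\right)^{2} + \frac{1}{743} = 751^{2} + \frac{1}{743} = 564001 + \frac{1}{743} = \frac{419052744}{743}$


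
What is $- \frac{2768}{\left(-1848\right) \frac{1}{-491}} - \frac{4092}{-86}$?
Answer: $- \frac{6832472}{9933} \approx -687.86$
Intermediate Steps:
$- \frac{2768}{\left(-1848\right) \frac{1}{-491}} - \frac{4092}{-86} = - \frac{2768}{\left(-1848\right) \left(- \frac{1}{491}\right)} - - \frac{2046}{43} = - \frac{2768}{\frac{1848}{491}} + \frac{2046}{43} = \left(-2768\right) \frac{491}{1848} + \frac{2046}{43} = - \frac{169886}{231} + \frac{2046}{43} = - \frac{6832472}{9933}$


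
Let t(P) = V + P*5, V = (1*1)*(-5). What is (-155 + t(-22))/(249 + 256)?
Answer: -54/101 ≈ -0.53465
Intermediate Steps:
V = -5 (V = 1*(-5) = -5)
t(P) = -5 + 5*P (t(P) = -5 + P*5 = -5 + 5*P)
(-155 + t(-22))/(249 + 256) = (-155 + (-5 + 5*(-22)))/(249 + 256) = (-155 + (-5 - 110))/505 = (-155 - 115)*(1/505) = -270*1/505 = -54/101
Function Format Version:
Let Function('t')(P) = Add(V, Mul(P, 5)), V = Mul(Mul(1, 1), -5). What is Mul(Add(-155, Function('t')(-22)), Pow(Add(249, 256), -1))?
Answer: Rational(-54, 101) ≈ -0.53465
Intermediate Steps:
V = -5 (V = Mul(1, -5) = -5)
Function('t')(P) = Add(-5, Mul(5, P)) (Function('t')(P) = Add(-5, Mul(P, 5)) = Add(-5, Mul(5, P)))
Mul(Add(-155, Function('t')(-22)), Pow(Add(249, 256), -1)) = Mul(Add(-155, Add(-5, Mul(5, -22))), Pow(Add(249, 256), -1)) = Mul(Add(-155, Add(-5, -110)), Pow(505, -1)) = Mul(Add(-155, -115), Rational(1, 505)) = Mul(-270, Rational(1, 505)) = Rational(-54, 101)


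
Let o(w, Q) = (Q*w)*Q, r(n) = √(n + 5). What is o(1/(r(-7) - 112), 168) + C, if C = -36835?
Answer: -25849611/697 - 1568*I*√2/697 ≈ -37087.0 - 3.1815*I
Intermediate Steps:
r(n) = √(5 + n)
o(w, Q) = w*Q²
o(1/(r(-7) - 112), 168) + C = 168²/(√(5 - 7) - 112) - 36835 = 28224/(√(-2) - 112) - 36835 = 28224/(I*√2 - 112) - 36835 = 28224/(-112 + I*√2) - 36835 = -36835 + 28224/(-112 + I*√2)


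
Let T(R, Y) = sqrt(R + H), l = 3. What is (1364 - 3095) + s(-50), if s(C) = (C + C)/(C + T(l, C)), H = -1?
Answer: -2159519/1249 + 50*sqrt(2)/1249 ≈ -1728.9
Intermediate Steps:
T(R, Y) = sqrt(-1 + R) (T(R, Y) = sqrt(R - 1) = sqrt(-1 + R))
s(C) = 2*C/(C + sqrt(2)) (s(C) = (C + C)/(C + sqrt(-1 + 3)) = (2*C)/(C + sqrt(2)) = 2*C/(C + sqrt(2)))
(1364 - 3095) + s(-50) = (1364 - 3095) + 2*(-50)/(-50 + sqrt(2)) = -1731 - 100/(-50 + sqrt(2))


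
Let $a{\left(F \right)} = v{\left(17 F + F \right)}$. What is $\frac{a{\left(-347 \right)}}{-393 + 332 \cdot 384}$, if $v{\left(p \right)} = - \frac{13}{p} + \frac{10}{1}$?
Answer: $\frac{62473}{793835370} \approx 7.8698 \cdot 10^{-5}$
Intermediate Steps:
$v{\left(p \right)} = 10 - \frac{13}{p}$ ($v{\left(p \right)} = - \frac{13}{p} + 10 \cdot 1 = - \frac{13}{p} + 10 = 10 - \frac{13}{p}$)
$a{\left(F \right)} = 10 - \frac{13}{18 F}$ ($a{\left(F \right)} = 10 - \frac{13}{17 F + F} = 10 - \frac{13}{18 F}$)
$\frac{a{\left(-347 \right)}}{-393 + 332 \cdot 384} = \frac{10 - \frac{13}{18 \left(-347\right)}}{-393 + 332 \cdot 384} = \frac{10 - - \frac{13}{6246}}{-393 + 127488} = \frac{10 + \frac{13}{6246}}{127095} = \frac{62473}{6246} \cdot \frac{1}{127095} = \frac{62473}{793835370}$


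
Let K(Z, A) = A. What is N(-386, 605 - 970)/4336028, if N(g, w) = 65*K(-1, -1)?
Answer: -65/4336028 ≈ -1.4991e-5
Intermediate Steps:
N(g, w) = -65 (N(g, w) = 65*(-1) = -65)
N(-386, 605 - 970)/4336028 = -65/4336028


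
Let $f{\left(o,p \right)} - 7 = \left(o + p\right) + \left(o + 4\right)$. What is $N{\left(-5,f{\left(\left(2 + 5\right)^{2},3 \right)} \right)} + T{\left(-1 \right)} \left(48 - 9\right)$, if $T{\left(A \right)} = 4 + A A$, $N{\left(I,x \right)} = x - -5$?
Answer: $312$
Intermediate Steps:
$f{\left(o,p \right)} = 11 + p + 2 o$ ($f{\left(o,p \right)} = 7 + \left(\left(o + p\right) + \left(o + 4\right)\right) = 7 + \left(\left(o + p\right) + \left(4 + o\right)\right) = 7 + \left(4 + p + 2 o\right) = 11 + p + 2 o$)
$N{\left(I,x \right)} = 5 + x$ ($N{\left(I,x \right)} = x + 5 = 5 + x$)
$T{\left(A \right)} = 4 + A^{2}$
$N{\left(-5,f{\left(\left(2 + 5\right)^{2},3 \right)} \right)} + T{\left(-1 \right)} \left(48 - 9\right) = \left(5 + \left(11 + 3 + 2 \left(2 + 5\right)^{2}\right)\right) + \left(4 + \left(-1\right)^{2}\right) \left(48 - 9\right) = \left(5 + \left(11 + 3 + 2 \cdot 7^{2}\right)\right) + \left(4 + 1\right) 39 = \left(5 + \left(11 + 3 + 2 \cdot 49\right)\right) + 5 \cdot 39 = \left(5 + \left(11 + 3 + 98\right)\right) + 195 = \left(5 + 112\right) + 195 = 117 + 195 = 312$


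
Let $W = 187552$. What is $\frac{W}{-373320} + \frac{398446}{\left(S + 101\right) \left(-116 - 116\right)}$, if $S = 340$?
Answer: $- \frac{388742317}{88414620} \approx -4.3968$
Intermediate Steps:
$\frac{W}{-373320} + \frac{398446}{\left(S + 101\right) \left(-116 - 116\right)} = \frac{187552}{-373320} + \frac{398446}{\left(340 + 101\right) \left(-116 - 116\right)} = 187552 \left(- \frac{1}{373320}\right) + \frac{398446}{441 \left(-232\right)} = - \frac{23444}{46665} + \frac{398446}{-102312} = - \frac{23444}{46665} + 398446 \left(- \frac{1}{102312}\right) = - \frac{23444}{46665} - \frac{199223}{51156} = - \frac{388742317}{88414620}$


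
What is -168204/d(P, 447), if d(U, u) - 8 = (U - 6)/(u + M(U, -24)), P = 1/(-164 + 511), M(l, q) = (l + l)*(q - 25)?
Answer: -8691156748/412669 ≈ -21061.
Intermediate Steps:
M(l, q) = 2*l*(-25 + q) (M(l, q) = (2*l)*(-25 + q) = 2*l*(-25 + q))
P = 1/347 ≈ 0.0028818
d(U, u) = 8 + (-6 + U)/(u - 98*U) (d(U, u) = 8 + (U - 6)/(u + 2*U*(-25 - 24)) = 8 + (-6 + U)/(u + 2*U*(-49)) = 8 + (-6 + U)/(u - 98*U))
-168204/d(P, 447) = -168204*(-1*447 + 98*(1/347))/(6 - 8*447 + 783*(1/347)) = -168204*(-447 + 98/347)/(6 - 3576 + 783/347) = -168204/(-1238007/347/(-155011/347)) = -168204/((-347/155011*(-1238007/347))) = -168204/1238007/155011 = -168204*155011/1238007 = -8691156748/412669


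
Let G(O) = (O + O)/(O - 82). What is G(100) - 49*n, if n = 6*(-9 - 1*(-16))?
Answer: -18422/9 ≈ -2046.9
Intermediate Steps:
n = 42 (n = 6*(-9 + 16) = 6*7 = 42)
G(O) = 2*O/(-82 + O) (G(O) = (2*O)/(-82 + O) = 2*O/(-82 + O))
G(100) - 49*n = 2*100/(-82 + 100) - 49*42 = 2*100/18 - 1*2058 = 2*100*(1/18) - 2058 = 100/9 - 2058 = -18422/9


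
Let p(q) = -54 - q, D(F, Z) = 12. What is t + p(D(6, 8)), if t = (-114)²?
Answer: 12930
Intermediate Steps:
t = 12996
t + p(D(6, 8)) = 12996 + (-54 - 1*12) = 12996 + (-54 - 12) = 12996 - 66 = 12930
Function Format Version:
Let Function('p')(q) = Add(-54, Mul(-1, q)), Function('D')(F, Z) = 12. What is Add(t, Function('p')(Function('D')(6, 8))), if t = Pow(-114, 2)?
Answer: 12930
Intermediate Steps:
t = 12996
Add(t, Function('p')(Function('D')(6, 8))) = Add(12996, Add(-54, Mul(-1, 12))) = Add(12996, Add(-54, -12)) = Add(12996, -66) = 12930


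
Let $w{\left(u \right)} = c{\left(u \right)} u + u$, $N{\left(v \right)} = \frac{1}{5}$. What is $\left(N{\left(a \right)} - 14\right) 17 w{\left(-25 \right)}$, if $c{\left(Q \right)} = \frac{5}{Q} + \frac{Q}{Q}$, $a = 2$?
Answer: $10557$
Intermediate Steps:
$c{\left(Q \right)} = 1 + \frac{5}{Q}$ ($c{\left(Q \right)} = \frac{5}{Q} + 1 = 1 + \frac{5}{Q}$)
$N{\left(v \right)} = \frac{1}{5}$
$w{\left(u \right)} = 5 + 2 u$ ($w{\left(u \right)} = \frac{5 + u}{u} u + u = \left(5 + u\right) + u = 5 + 2 u$)
$\left(N{\left(a \right)} - 14\right) 17 w{\left(-25 \right)} = \left(\frac{1}{5} - 14\right) 17 \left(5 + 2 \left(-25\right)\right) = \left(\frac{1}{5} + \left(-18 + 4\right)\right) 17 \left(5 - 50\right) = \left(\frac{1}{5} - 14\right) 17 \left(-45\right) = \left(- \frac{69}{5}\right) 17 \left(-45\right) = \left(- \frac{1173}{5}\right) \left(-45\right) = 10557$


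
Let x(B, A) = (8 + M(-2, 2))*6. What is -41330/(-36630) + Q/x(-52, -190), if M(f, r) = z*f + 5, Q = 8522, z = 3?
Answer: 5231612/25641 ≈ 204.03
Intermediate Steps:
M(f, r) = 5 + 3*f (M(f, r) = 3*f + 5 = 5 + 3*f)
x(B, A) = 42 (x(B, A) = (8 + (5 + 3*(-2)))*6 = (8 + (5 - 6))*6 = (8 - 1)*6 = 7*6 = 42)
-41330/(-36630) + Q/x(-52, -190) = -41330/(-36630) + 8522/42 = -41330*(-1/36630) + 8522*(1/42) = 4133/3663 + 4261/21 = 5231612/25641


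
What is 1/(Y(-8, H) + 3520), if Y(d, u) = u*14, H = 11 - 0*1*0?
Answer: 1/3674 ≈ 0.00027218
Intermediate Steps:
H = 11 (H = 11 - 0*0 = 11 - 1*0 = 11 + 0 = 11)
Y(d, u) = 14*u
1/(Y(-8, H) + 3520) = 1/(14*11 + 3520) = 1/(154 + 3520) = 1/3674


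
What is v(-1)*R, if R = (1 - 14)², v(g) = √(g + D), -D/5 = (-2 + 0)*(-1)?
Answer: 169*I*√11 ≈ 560.51*I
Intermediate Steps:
D = -10 (D = -5*(-2 + 0)*(-1) = -(-10)*(-1) = -5*2 = -10)
v(g) = √(-10 + g) (v(g) = √(g - 10) = √(-10 + g))
R = 169 (R = (-13)² = 169)
v(-1)*R = √(-10 - 1)*169 = √(-11)*169 = (I*√11)*169 = 169*I*√11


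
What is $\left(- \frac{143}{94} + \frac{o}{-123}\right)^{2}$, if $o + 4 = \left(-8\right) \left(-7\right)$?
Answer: $\frac{505215529}{133679844} \approx 3.7793$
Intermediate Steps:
$o = 52$ ($o = -4 - -56 = -4 + 56 = 52$)
$\left(- \frac{143}{94} + \frac{o}{-123}\right)^{2} = \left(- \frac{143}{94} + \frac{52}{-123}\right)^{2} = \left(\left(-143\right) \frac{1}{94} + 52 \left(- \frac{1}{123}\right)\right)^{2} = \left(- \frac{143}{94} - \frac{52}{123}\right)^{2} = \left(- \frac{22477}{11562}\right)^{2} = \frac{505215529}{133679844}$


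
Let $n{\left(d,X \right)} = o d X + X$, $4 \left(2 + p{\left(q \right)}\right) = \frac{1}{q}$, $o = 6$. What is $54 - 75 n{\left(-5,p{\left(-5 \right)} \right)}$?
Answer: $- \frac{17619}{4} \approx -4404.8$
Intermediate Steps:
$p{\left(q \right)} = -2 + \frac{1}{4 q}$
$n{\left(d,X \right)} = X + 6 X d$ ($n{\left(d,X \right)} = 6 d X + X = 6 X d + X = X + 6 X d$)
$54 - 75 n{\left(-5,p{\left(-5 \right)} \right)} = 54 - 75 \left(-2 + \frac{1}{4 \left(-5\right)}\right) \left(1 + 6 \left(-5\right)\right) = 54 - 75 \left(-2 + \frac{1}{4} \left(- \frac{1}{5}\right)\right) \left(1 - 30\right) = 54 - 75 \left(-2 - \frac{1}{20}\right) \left(-29\right) = 54 - 75 \left(\left(- \frac{41}{20}\right) \left(-29\right)\right) = 54 - \frac{17835}{4} = - \frac{17619}{4}$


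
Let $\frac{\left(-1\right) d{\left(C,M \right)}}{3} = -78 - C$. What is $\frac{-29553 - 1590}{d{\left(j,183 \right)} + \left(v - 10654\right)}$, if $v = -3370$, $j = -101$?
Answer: $\frac{31143}{14093} \approx 2.2098$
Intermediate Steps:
$d{\left(C,M \right)} = 234 + 3 C$ ($d{\left(C,M \right)} = - 3 \left(-78 - C\right) = 234 + 3 C$)
$\frac{-29553 - 1590}{d{\left(j,183 \right)} + \left(v - 10654\right)} = \frac{-29553 - 1590}{\left(234 + 3 \left(-101\right)\right) - 14024} = - \frac{31143}{\left(234 - 303\right) - 14024} = - \frac{31143}{-69 - 14024} = - \frac{31143}{-14093} = \left(-31143\right) \left(- \frac{1}{14093}\right) = \frac{31143}{14093}$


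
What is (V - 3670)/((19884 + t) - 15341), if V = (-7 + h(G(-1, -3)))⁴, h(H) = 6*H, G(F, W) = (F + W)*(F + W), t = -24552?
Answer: -62738571/20009 ≈ -3135.5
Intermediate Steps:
G(F, W) = (F + W)²
V = 62742241 (V = (-7 + 6*(-1 - 3)²)⁴ = (-7 + 6*(-4)²)⁴ = (-7 + 6*16)⁴ = (-7 + 96)⁴ = 89⁴ = 62742241)
(V - 3670)/((19884 + t) - 15341) = (62742241 - 3670)/((19884 - 24552) - 15341) = 62738571/(-4668 - 15341) = 62738571/(-20009) = 62738571*(-1/20009) = -62738571/20009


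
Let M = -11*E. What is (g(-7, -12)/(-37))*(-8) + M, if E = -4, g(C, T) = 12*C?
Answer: 956/37 ≈ 25.838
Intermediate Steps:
M = 44 (M = -11*(-4) = 44)
(g(-7, -12)/(-37))*(-8) + M = ((12*(-7))/(-37))*(-8) + 44 = -84*(-1/37)*(-8) + 44 = (84/37)*(-8) + 44 = -672/37 + 44 = 956/37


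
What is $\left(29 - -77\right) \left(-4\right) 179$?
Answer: $-75896$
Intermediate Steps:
$\left(29 - -77\right) \left(-4\right) 179 = \left(29 + 77\right) \left(-4\right) 179 = 106 \left(-4\right) 179 = \left(-424\right) 179 = -75896$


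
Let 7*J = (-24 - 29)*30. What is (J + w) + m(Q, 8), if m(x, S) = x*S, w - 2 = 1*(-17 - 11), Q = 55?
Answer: 1308/7 ≈ 186.86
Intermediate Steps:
w = -26 (w = 2 + 1*(-17 - 11) = 2 + 1*(-28) = 2 - 28 = -26)
m(x, S) = S*x
J = -1590/7 (J = ((-24 - 29)*30)/7 = (-53*30)/7 = (⅐)*(-1590) = -1590/7 ≈ -227.14)
(J + w) + m(Q, 8) = (-1590/7 - 26) + 8*55 = -1772/7 + 440 = 1308/7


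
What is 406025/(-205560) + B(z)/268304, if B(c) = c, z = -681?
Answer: -2726952949/1378814256 ≈ -1.9778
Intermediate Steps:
406025/(-205560) + B(z)/268304 = 406025/(-205560) - 681/268304 = 406025*(-1/205560) - 681*1/268304 = -81205/41112 - 681/268304 = -2726952949/1378814256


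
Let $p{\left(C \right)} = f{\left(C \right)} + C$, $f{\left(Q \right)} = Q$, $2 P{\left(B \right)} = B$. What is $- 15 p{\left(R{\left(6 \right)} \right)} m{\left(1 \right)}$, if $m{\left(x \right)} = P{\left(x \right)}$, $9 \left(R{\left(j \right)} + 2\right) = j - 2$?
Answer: $\frac{70}{3} \approx 23.333$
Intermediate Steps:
$P{\left(B \right)} = \frac{B}{2}$
$R{\left(j \right)} = - \frac{20}{9} + \frac{j}{9}$ ($R{\left(j \right)} = -2 + \frac{j - 2}{9} = -2 + \frac{-2 + j}{9} = -2 + \left(- \frac{2}{9} + \frac{j}{9}\right) = - \frac{20}{9} + \frac{j}{9}$)
$m{\left(x \right)} = \frac{x}{2}$
$p{\left(C \right)} = 2 C$ ($p{\left(C \right)} = C + C = 2 C$)
$- 15 p{\left(R{\left(6 \right)} \right)} m{\left(1 \right)} = - 15 \cdot 2 \left(- \frac{20}{9} + \frac{1}{9} \cdot 6\right) \frac{1}{2} \cdot 1 = - 15 \cdot 2 \left(- \frac{20}{9} + \frac{2}{3}\right) \frac{1}{2} = - 15 \cdot 2 \left(- \frac{14}{9}\right) \frac{1}{2} = \left(-15\right) \left(- \frac{28}{9}\right) \frac{1}{2} = \frac{140}{3} \cdot \frac{1}{2} = \frac{70}{3}$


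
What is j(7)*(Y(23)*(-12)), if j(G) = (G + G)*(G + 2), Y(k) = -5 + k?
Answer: -27216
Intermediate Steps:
j(G) = 2*G*(2 + G) (j(G) = (2*G)*(2 + G) = 2*G*(2 + G))
j(7)*(Y(23)*(-12)) = (2*7*(2 + 7))*((-5 + 23)*(-12)) = (2*7*9)*(18*(-12)) = 126*(-216) = -27216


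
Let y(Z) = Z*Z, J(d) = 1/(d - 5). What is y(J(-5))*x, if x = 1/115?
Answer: 1/11500 ≈ 8.6957e-5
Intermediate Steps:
J(d) = 1/(-5 + d)
y(Z) = Z**2
x = 1/115 ≈ 0.0086956
y(J(-5))*x = (1/(-5 - 5))**2*(1/115) = (1/(-10))**2*(1/115) = (-1/10)**2*(1/115) = (1/100)*(1/115) = 1/11500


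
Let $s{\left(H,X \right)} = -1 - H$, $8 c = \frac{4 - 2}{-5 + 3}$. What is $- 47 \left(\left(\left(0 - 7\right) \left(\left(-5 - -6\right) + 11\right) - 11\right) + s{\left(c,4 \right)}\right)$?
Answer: $\frac{36049}{8} \approx 4506.1$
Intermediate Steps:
$c = - \frac{1}{8}$ ($c = \frac{\left(4 - 2\right) \frac{1}{-5 + 3}}{8} = \frac{2 \frac{1}{-2}}{8} = \frac{2 \left(- \frac{1}{2}\right)}{8} = \frac{1}{8} \left(-1\right) = - \frac{1}{8} \approx -0.125$)
$- 47 \left(\left(\left(0 - 7\right) \left(\left(-5 - -6\right) + 11\right) - 11\right) + s{\left(c,4 \right)}\right) = - 47 \left(\left(\left(0 - 7\right) \left(\left(-5 - -6\right) + 11\right) - 11\right) - \frac{7}{8}\right) = - 47 \left(\left(- 7 \left(\left(-5 + 6\right) + 11\right) - 11\right) + \left(-1 + \frac{1}{8}\right)\right) = - 47 \left(\left(- 7 \left(1 + 11\right) - 11\right) - \frac{7}{8}\right) = - 47 \left(\left(\left(-7\right) 12 - 11\right) - \frac{7}{8}\right) = - 47 \left(\left(-84 - 11\right) - \frac{7}{8}\right) = - 47 \left(-95 - \frac{7}{8}\right) = \left(-47\right) \left(- \frac{767}{8}\right) = \frac{36049}{8}$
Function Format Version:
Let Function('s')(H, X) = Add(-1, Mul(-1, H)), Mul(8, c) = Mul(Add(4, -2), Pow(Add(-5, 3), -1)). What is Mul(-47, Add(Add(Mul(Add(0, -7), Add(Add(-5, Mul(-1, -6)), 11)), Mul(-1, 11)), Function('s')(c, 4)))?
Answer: Rational(36049, 8) ≈ 4506.1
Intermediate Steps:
c = Rational(-1, 8) (c = Mul(Rational(1, 8), Mul(Add(4, -2), Pow(Add(-5, 3), -1))) = Mul(Rational(1, 8), Mul(2, Pow(-2, -1))) = Mul(Rational(1, 8), Mul(2, Rational(-1, 2))) = Mul(Rational(1, 8), -1) = Rational(-1, 8) ≈ -0.12500)
Mul(-47, Add(Add(Mul(Add(0, -7), Add(Add(-5, Mul(-1, -6)), 11)), Mul(-1, 11)), Function('s')(c, 4))) = Mul(-47, Add(Add(Mul(Add(0, -7), Add(Add(-5, Mul(-1, -6)), 11)), Mul(-1, 11)), Add(-1, Mul(-1, Rational(-1, 8))))) = Mul(-47, Add(Add(Mul(-7, Add(Add(-5, 6), 11)), -11), Add(-1, Rational(1, 8)))) = Mul(-47, Add(Add(Mul(-7, Add(1, 11)), -11), Rational(-7, 8))) = Mul(-47, Add(Add(Mul(-7, 12), -11), Rational(-7, 8))) = Mul(-47, Add(Add(-84, -11), Rational(-7, 8))) = Mul(-47, Add(-95, Rational(-7, 8))) = Mul(-47, Rational(-767, 8)) = Rational(36049, 8)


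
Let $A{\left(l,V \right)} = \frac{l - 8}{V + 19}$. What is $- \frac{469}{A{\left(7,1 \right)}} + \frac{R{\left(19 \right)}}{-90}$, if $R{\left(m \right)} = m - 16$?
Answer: $\frac{281399}{30} \approx 9380.0$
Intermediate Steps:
$R{\left(m \right)} = -16 + m$
$A{\left(l,V \right)} = \frac{-8 + l}{19 + V}$
$- \frac{469}{A{\left(7,1 \right)}} + \frac{R{\left(19 \right)}}{-90} = - \frac{469}{\frac{1}{19 + 1} \left(-8 + 7\right)} + \frac{-16 + 19}{-90} = - \frac{469}{\frac{1}{20} \left(-1\right)} + 3 \left(- \frac{1}{90}\right) = - \frac{469}{\frac{1}{20} \left(-1\right)} - \frac{1}{30} = - \frac{469}{- \frac{1}{20}} - \frac{1}{30} = \left(-469\right) \left(-20\right) - \frac{1}{30} = 9380 - \frac{1}{30} = \frac{281399}{30}$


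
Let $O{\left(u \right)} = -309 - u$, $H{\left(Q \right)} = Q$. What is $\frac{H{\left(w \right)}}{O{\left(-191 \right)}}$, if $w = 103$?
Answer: $- \frac{103}{118} \approx -0.87288$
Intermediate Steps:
$\frac{H{\left(w \right)}}{O{\left(-191 \right)}} = \frac{103}{-309 - -191} = \frac{103}{-309 + 191} = \frac{103}{-118} = 103 \left(- \frac{1}{118}\right) = - \frac{103}{118}$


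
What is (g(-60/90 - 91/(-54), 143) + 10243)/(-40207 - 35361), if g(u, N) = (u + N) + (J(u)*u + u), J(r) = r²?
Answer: -1635908239/11899239552 ≈ -0.13748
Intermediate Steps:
g(u, N) = N + u³ + 2*u (g(u, N) = (u + N) + (u²*u + u) = (N + u) + (u³ + u) = (N + u) + (u + u³) = N + u³ + 2*u)
(g(-60/90 - 91/(-54), 143) + 10243)/(-40207 - 35361) = ((143 + (-60/90 - 91/(-54))³ + 2*(-60/90 - 91/(-54))) + 10243)/(-40207 - 35361) = ((143 + (-60*1/90 - 91*(-1/54))³ + 2*(-60*1/90 - 91*(-1/54))) + 10243)/(-75568) = ((143 + (-⅔ + 91/54)³ + 2*(-⅔ + 91/54)) + 10243)*(-1/75568) = ((143 + (55/54)³ + 2*(55/54)) + 10243)*(-1/75568) = ((143 + 166375/157464 + 55/27) + 10243)*(-1/75568) = (23004487/157464 + 10243)*(-1/75568) = (1635908239/157464)*(-1/75568) = -1635908239/11899239552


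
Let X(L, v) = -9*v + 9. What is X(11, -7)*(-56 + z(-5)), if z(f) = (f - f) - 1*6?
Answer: -4464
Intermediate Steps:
X(L, v) = 9 - 9*v
z(f) = -6 (z(f) = 0 - 6 = -6)
X(11, -7)*(-56 + z(-5)) = (9 - 9*(-7))*(-56 - 6) = (9 + 63)*(-62) = 72*(-62) = -4464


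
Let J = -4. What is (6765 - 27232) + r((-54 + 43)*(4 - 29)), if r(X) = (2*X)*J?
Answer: -22667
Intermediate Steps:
r(X) = -8*X (r(X) = (2*X)*(-4) = -8*X)
(6765 - 27232) + r((-54 + 43)*(4 - 29)) = (6765 - 27232) - 8*(-54 + 43)*(4 - 29) = -20467 - (-88)*(-25) = -20467 - 8*275 = -20467 - 2200 = -22667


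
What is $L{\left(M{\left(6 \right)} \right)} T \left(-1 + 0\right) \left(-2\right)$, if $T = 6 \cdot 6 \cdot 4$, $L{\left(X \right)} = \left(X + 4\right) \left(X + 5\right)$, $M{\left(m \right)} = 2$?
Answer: $12096$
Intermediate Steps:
$L{\left(X \right)} = \left(4 + X\right) \left(5 + X\right)$
$T = 144$ ($T = 36 \cdot 4 = 144$)
$L{\left(M{\left(6 \right)} \right)} T \left(-1 + 0\right) \left(-2\right) = \left(20 + 2^{2} + 9 \cdot 2\right) 144 \left(-1 + 0\right) \left(-2\right) = \left(20 + 4 + 18\right) 144 \left(\left(-1\right) \left(-2\right)\right) = 42 \cdot 144 \cdot 2 = 6048 \cdot 2 = 12096$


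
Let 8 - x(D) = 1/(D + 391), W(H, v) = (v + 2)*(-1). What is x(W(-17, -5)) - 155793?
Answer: -61379291/394 ≈ -1.5579e+5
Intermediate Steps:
W(H, v) = -2 - v (W(H, v) = (2 + v)*(-1) = -2 - v)
x(D) = 8 - 1/(391 + D) (x(D) = 8 - 1/(D + 391) = 8 - 1/(391 + D))
x(W(-17, -5)) - 155793 = (3127 + 8*(-2 - 1*(-5)))/(391 + (-2 - 1*(-5))) - 155793 = (3127 + 8*(-2 + 5))/(391 + (-2 + 5)) - 155793 = (3127 + 8*3)/(391 + 3) - 155793 = (3127 + 24)/394 - 155793 = (1/394)*3151 - 155793 = 3151/394 - 155793 = -61379291/394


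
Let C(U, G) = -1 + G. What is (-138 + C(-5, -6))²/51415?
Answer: 4205/10283 ≈ 0.40893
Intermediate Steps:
(-138 + C(-5, -6))²/51415 = (-138 + (-1 - 6))²/51415 = (-138 - 7)²*(1/51415) = (-145)²*(1/51415) = 21025*(1/51415) = 4205/10283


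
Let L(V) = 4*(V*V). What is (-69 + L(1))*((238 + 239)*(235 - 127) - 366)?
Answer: -3324750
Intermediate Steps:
L(V) = 4*V²
(-69 + L(1))*((238 + 239)*(235 - 127) - 366) = (-69 + 4*1²)*((238 + 239)*(235 - 127) - 366) = (-69 + 4*1)*(477*108 - 366) = (-69 + 4)*(51516 - 366) = -65*51150 = -3324750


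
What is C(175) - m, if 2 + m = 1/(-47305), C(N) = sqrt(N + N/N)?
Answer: 94611/47305 + 4*sqrt(11) ≈ 15.267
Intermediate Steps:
C(N) = sqrt(1 + N) (C(N) = sqrt(N + 1) = sqrt(1 + N))
m = -94611/47305 (m = -2 + 1/(-47305) = -2 - 1/47305 = -94611/47305 ≈ -2.0000)
C(175) - m = sqrt(1 + 175) - 1*(-94611/47305) = sqrt(176) + 94611/47305 = 4*sqrt(11) + 94611/47305 = 94611/47305 + 4*sqrt(11)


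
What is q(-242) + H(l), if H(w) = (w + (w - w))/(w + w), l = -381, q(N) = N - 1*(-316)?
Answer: 149/2 ≈ 74.500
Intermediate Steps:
q(N) = 316 + N (q(N) = N + 316 = 316 + N)
H(w) = ½ (H(w) = (w + 0)/((2*w)) = w*(1/(2*w)) = ½)
q(-242) + H(l) = (316 - 242) + ½ = 74 + ½ = 149/2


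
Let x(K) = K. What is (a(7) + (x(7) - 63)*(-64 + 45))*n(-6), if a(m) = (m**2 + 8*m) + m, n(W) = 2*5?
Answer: 11760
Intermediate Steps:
n(W) = 10
a(m) = m**2 + 9*m
(a(7) + (x(7) - 63)*(-64 + 45))*n(-6) = (7*(9 + 7) + (7 - 63)*(-64 + 45))*10 = (7*16 - 56*(-19))*10 = (112 + 1064)*10 = 1176*10 = 11760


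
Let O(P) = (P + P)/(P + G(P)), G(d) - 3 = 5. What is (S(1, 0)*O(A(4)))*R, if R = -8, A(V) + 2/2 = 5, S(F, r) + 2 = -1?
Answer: 16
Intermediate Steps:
G(d) = 8 (G(d) = 3 + 5 = 8)
S(F, r) = -3 (S(F, r) = -2 - 1 = -3)
A(V) = 4 (A(V) = -1 + 5 = 4)
O(P) = 2*P/(8 + P) (O(P) = (P + P)/(P + 8) = (2*P)/(8 + P) = 2*P/(8 + P))
(S(1, 0)*O(A(4)))*R = -6*4/(8 + 4)*(-8) = -6*4/12*(-8) = -3*⅔*(-8) = -2*(-8) = 16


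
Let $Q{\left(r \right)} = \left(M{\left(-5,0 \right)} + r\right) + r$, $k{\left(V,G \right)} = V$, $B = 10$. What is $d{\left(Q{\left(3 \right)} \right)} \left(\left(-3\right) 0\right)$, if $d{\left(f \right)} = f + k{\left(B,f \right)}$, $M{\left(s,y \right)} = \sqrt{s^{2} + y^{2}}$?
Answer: $0$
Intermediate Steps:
$Q{\left(r \right)} = 5 + 2 r$ ($Q{\left(r \right)} = \left(\sqrt{\left(-5\right)^{2} + 0^{2}} + r\right) + r = \left(\sqrt{25 + 0} + r\right) + r = \left(\sqrt{25} + r\right) + r = \left(5 + r\right) + r = 5 + 2 r$)
$d{\left(f \right)} = 10 + f$ ($d{\left(f \right)} = f + 10 = 10 + f$)
$d{\left(Q{\left(3 \right)} \right)} \left(\left(-3\right) 0\right) = \left(10 + \left(5 + 2 \cdot 3\right)\right) \left(\left(-3\right) 0\right) = \left(10 + \left(5 + 6\right)\right) 0 = \left(10 + 11\right) 0 = 21 \cdot 0 = 0$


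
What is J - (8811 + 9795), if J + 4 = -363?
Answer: -18973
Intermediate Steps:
J = -367 (J = -4 - 363 = -367)
J - (8811 + 9795) = -367 - (8811 + 9795) = -367 - 1*18606 = -367 - 18606 = -18973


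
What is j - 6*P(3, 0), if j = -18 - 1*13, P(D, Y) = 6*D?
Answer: -139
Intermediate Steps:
j = -31 (j = -18 - 13 = -31)
j - 6*P(3, 0) = -31 - 36*3 = -31 - 6*18 = -31 - 108 = -139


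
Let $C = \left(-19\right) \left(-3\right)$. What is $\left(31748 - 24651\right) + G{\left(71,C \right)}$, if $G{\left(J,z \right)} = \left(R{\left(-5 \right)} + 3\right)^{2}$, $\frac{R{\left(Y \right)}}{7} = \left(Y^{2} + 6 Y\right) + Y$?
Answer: $11586$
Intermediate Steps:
$R{\left(Y \right)} = 7 Y^{2} + 49 Y$ ($R{\left(Y \right)} = 7 \left(\left(Y^{2} + 6 Y\right) + Y\right) = 7 \left(Y^{2} + 7 Y\right) = 7 Y^{2} + 49 Y$)
$C = 57$
$G{\left(J,z \right)} = 4489$ ($G{\left(J,z \right)} = \left(7 \left(-5\right) \left(7 - 5\right) + 3\right)^{2} = \left(7 \left(-5\right) 2 + 3\right)^{2} = \left(-70 + 3\right)^{2} = \left(-67\right)^{2} = 4489$)
$\left(31748 - 24651\right) + G{\left(71,C \right)} = \left(31748 - 24651\right) + 4489 = 7097 + 4489 = 11586$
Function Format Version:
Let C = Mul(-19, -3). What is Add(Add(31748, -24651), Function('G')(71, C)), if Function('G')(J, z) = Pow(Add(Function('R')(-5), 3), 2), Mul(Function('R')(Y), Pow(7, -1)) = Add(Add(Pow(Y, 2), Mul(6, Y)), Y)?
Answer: 11586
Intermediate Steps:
Function('R')(Y) = Add(Mul(7, Pow(Y, 2)), Mul(49, Y)) (Function('R')(Y) = Mul(7, Add(Add(Pow(Y, 2), Mul(6, Y)), Y)) = Mul(7, Add(Pow(Y, 2), Mul(7, Y))) = Add(Mul(7, Pow(Y, 2)), Mul(49, Y)))
C = 57
Function('G')(J, z) = 4489 (Function('G')(J, z) = Pow(Add(Mul(7, -5, Add(7, -5)), 3), 2) = Pow(Add(Mul(7, -5, 2), 3), 2) = Pow(Add(-70, 3), 2) = Pow(-67, 2) = 4489)
Add(Add(31748, -24651), Function('G')(71, C)) = Add(Add(31748, -24651), 4489) = Add(7097, 4489) = 11586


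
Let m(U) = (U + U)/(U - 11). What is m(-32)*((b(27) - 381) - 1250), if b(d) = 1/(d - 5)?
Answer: -1148192/473 ≈ -2427.5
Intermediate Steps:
b(d) = 1/(-5 + d)
m(U) = 2*U/(-11 + U) (m(U) = (2*U)/(-11 + U) = 2*U/(-11 + U))
m(-32)*((b(27) - 381) - 1250) = (2*(-32)/(-11 - 32))*((1/(-5 + 27) - 381) - 1250) = (2*(-32)/(-43))*((1/22 - 381) - 1250) = (2*(-32)*(-1/43))*((1/22 - 381) - 1250) = 64*(-8381/22 - 1250)/43 = (64/43)*(-35881/22) = -1148192/473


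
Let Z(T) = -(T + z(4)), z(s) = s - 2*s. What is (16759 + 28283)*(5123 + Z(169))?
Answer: 223318236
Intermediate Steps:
z(s) = -s
Z(T) = 4 - T (Z(T) = -(T - 1*4) = -(T - 4) = -(-4 + T) = 4 - T)
(16759 + 28283)*(5123 + Z(169)) = (16759 + 28283)*(5123 + (4 - 1*169)) = 45042*(5123 + (4 - 169)) = 45042*(5123 - 165) = 45042*4958 = 223318236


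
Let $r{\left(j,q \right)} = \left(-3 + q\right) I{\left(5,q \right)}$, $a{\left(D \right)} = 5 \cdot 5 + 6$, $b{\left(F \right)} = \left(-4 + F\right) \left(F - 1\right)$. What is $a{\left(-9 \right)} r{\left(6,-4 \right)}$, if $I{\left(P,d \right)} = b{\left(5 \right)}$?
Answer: $-868$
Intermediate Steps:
$b{\left(F \right)} = \left(-1 + F\right) \left(-4 + F\right)$ ($b{\left(F \right)} = \left(-4 + F\right) \left(-1 + F\right) = \left(-1 + F\right) \left(-4 + F\right)$)
$I{\left(P,d \right)} = 4$ ($I{\left(P,d \right)} = 4 + 5^{2} - 25 = 4 + 25 - 25 = 4$)
$a{\left(D \right)} = 31$ ($a{\left(D \right)} = 25 + 6 = 31$)
$r{\left(j,q \right)} = -12 + 4 q$ ($r{\left(j,q \right)} = \left(-3 + q\right) 4 = -12 + 4 q$)
$a{\left(-9 \right)} r{\left(6,-4 \right)} = 31 \left(-12 + 4 \left(-4\right)\right) = 31 \left(-12 - 16\right) = 31 \left(-28\right) = -868$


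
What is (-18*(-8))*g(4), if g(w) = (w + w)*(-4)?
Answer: -4608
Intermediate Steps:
g(w) = -8*w (g(w) = (2*w)*(-4) = -8*w)
(-18*(-8))*g(4) = (-18*(-8))*(-8*4) = 144*(-32) = -4608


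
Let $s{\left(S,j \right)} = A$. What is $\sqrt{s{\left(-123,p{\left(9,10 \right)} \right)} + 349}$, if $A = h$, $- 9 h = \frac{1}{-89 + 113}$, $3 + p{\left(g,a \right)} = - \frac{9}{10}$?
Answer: $\frac{11 \sqrt{3738}}{36} \approx 18.681$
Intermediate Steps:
$p{\left(g,a \right)} = - \frac{39}{10}$ ($p{\left(g,a \right)} = -3 - \frac{9}{10} = - \frac{39}{10}$)
$h = - \frac{1}{216}$ ($h = - \frac{1}{9 \left(-89 + 113\right)} = - \frac{1}{9 \cdot 24} = \left(- \frac{1}{9}\right) \frac{1}{24} = - \frac{1}{216} \approx -0.0046296$)
$A = - \frac{1}{216} \approx -0.0046296$
$s{\left(S,j \right)} = - \frac{1}{216}$
$\sqrt{s{\left(-123,p{\left(9,10 \right)} \right)} + 349} = \sqrt{- \frac{1}{216} + 349} = \sqrt{\frac{75383}{216}} = \frac{11 \sqrt{3738}}{36}$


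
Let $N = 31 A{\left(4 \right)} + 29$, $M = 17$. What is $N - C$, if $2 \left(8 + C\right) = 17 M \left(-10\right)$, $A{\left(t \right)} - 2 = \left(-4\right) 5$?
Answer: $924$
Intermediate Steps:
$A{\left(t \right)} = -18$ ($A{\left(t \right)} = 2 - 20 = -18$)
$C = -1453$ ($C = -8 + \frac{17 \cdot 17 \left(-10\right)}{2} = -8 + \frac{289 \left(-10\right)}{2} = -8 + \frac{1}{2} \left(-2890\right) = -8 - 1445 = -1453$)
$N = -529$ ($N = 31 \left(-18\right) + 29 = -558 + 29 = -529$)
$N - C = -529 - -1453 = -529 + 1453 = 924$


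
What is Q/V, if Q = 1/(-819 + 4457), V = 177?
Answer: 1/643926 ≈ 1.5530e-6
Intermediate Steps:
Q = 1/3638 ≈ 0.00027488
Q/V = (1/3638)/177 = (1/177)*(1/3638) = 1/643926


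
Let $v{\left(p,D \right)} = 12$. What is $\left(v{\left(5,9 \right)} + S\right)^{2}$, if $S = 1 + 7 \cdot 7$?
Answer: $3844$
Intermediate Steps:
$S = 50$ ($S = 1 + 49 = 50$)
$\left(v{\left(5,9 \right)} + S\right)^{2} = \left(12 + 50\right)^{2} = 62^{2} = 3844$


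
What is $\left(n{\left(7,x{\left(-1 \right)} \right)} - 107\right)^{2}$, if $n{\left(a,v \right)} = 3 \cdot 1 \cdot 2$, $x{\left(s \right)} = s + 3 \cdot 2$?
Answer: $10201$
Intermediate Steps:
$x{\left(s \right)} = 6 + s$ ($x{\left(s \right)} = s + 6 = 6 + s$)
$n{\left(a,v \right)} = 6$ ($n{\left(a,v \right)} = 3 \cdot 2 = 6$)
$\left(n{\left(7,x{\left(-1 \right)} \right)} - 107\right)^{2} = \left(6 - 107\right)^{2} = \left(-101\right)^{2} = 10201$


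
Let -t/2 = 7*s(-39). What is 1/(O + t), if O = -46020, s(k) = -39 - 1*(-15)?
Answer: -1/45684 ≈ -2.1890e-5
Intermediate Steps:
s(k) = -24 (s(k) = -39 + 15 = -24)
t = 336 (t = -14*(-24) = -2*(-168) = 336)
1/(O + t) = 1/(-46020 + 336) = 1/(-45684) = -1/45684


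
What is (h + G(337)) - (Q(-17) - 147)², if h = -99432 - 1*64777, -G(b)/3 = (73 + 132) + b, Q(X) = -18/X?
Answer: -54081676/289 ≈ -1.8713e+5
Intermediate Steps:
G(b) = -615 - 3*b (G(b) = -3*((73 + 132) + b) = -3*(205 + b) = -615 - 3*b)
h = -164209 (h = -99432 - 64777 = -164209)
(h + G(337)) - (Q(-17) - 147)² = (-164209 + (-615 - 3*337)) - (-18/(-17) - 147)² = (-164209 + (-615 - 1011)) - (-18*(-1/17) - 147)² = (-164209 - 1626) - (18/17 - 147)² = -165835 - (-2481/17)² = -165835 - 1*6155361/289 = -165835 - 6155361/289 = -54081676/289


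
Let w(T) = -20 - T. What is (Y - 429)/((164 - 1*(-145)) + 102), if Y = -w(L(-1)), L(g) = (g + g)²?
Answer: -135/137 ≈ -0.98540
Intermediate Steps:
L(g) = 4*g² (L(g) = (2*g)² = 4*g²)
Y = 24 (Y = -(-20 - 4*(-1)²) = -(-20 - 4) = -1*(-24) = 24)
(Y - 429)/((164 - 1*(-145)) + 102) = (24 - 429)/((164 - 1*(-145)) + 102) = -405/((164 + 145) + 102) = -405/(309 + 102) = -405/411 = -405*1/411 = -135/137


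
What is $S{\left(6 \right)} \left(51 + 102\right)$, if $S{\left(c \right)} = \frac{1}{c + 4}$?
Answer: $\frac{153}{10} \approx 15.3$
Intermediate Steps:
$S{\left(c \right)} = \frac{1}{4 + c}$
$S{\left(6 \right)} \left(51 + 102\right) = \frac{51 + 102}{4 + 6} = \frac{1}{10} \cdot 153 = \frac{153}{10}$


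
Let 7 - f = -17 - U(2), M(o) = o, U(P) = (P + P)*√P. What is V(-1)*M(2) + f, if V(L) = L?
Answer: 22 + 4*√2 ≈ 27.657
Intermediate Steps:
U(P) = 2*P^(3/2) (U(P) = (2*P)*√P = 2*P^(3/2))
f = 24 + 4*√2 (f = 7 - (-17 - 2*2^(3/2)) = 7 - (-17 - 2*2*√2) = 7 - (-17 - 4*√2) = 7 + (17 + 4*√2) = 24 + 4*√2 ≈ 29.657)
V(-1)*M(2) + f = -1*2 + (24 + 4*√2) = -2 + (24 + 4*√2) = 22 + 4*√2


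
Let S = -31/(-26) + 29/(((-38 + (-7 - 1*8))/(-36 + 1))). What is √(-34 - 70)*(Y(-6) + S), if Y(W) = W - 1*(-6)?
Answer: 28033*I*√26/689 ≈ 207.46*I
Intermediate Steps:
Y(W) = 6 + W (Y(W) = W + 6 = 6 + W)
S = 28033/1378 (S = -31*(-1/26) + 29/(((-38 + (-7 - 8))/(-35))) = 31/26 + 29/(((-38 - 15)*(-1/35))) = 31/26 + 29/((-53*(-1/35))) = 31/26 + 29/(53/35) = 31/26 + 29*(35/53) = 31/26 + 1015/53 = 28033/1378 ≈ 20.343)
√(-34 - 70)*(Y(-6) + S) = √(-34 - 70)*((6 - 6) + 28033/1378) = √(-104)*(0 + 28033/1378) = (2*I*√26)*(28033/1378) = 28033*I*√26/689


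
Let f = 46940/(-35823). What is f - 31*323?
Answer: -358742639/35823 ≈ -10014.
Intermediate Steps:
f = -46940/35823 (f = 46940*(-1/35823) = -46940/35823 ≈ -1.3103)
f - 31*323 = -46940/35823 - 31*323 = -46940/35823 - 1*10013 = -46940/35823 - 10013 = -358742639/35823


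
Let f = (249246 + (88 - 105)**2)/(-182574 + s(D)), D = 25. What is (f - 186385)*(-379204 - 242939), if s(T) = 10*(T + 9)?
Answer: 1625512911019875/14018 ≈ 1.1596e+11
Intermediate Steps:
s(T) = 90 + 10*T (s(T) = 10*(9 + T) = 90 + 10*T)
f = -19195/14018 (f = (249246 + (88 - 105)**2)/(-182574 + (90 + 10*25)) = (249246 + (-17)**2)/(-182574 + (90 + 250)) = (249246 + 289)/(-182574 + 340) = 249535/(-182234) = 249535*(-1/182234) = -19195/14018 ≈ -1.3693)
(f - 186385)*(-379204 - 242939) = (-19195/14018 - 186385)*(-379204 - 242939) = -2612764125/14018*(-622143) = 1625512911019875/14018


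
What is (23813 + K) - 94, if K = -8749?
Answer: 14970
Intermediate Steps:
(23813 + K) - 94 = (23813 - 8749) - 94 = 15064 - 94 = 14970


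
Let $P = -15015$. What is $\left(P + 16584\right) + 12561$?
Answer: $14130$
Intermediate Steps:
$\left(P + 16584\right) + 12561 = \left(-15015 + 16584\right) + 12561 = 1569 + 12561 = 14130$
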